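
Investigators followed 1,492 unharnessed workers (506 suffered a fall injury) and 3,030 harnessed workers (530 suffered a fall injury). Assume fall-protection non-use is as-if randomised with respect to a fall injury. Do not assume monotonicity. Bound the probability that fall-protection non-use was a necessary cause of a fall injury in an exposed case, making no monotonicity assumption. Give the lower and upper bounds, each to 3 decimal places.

0.484 ≤ PN ≤ 1.000

p₁ = P(outcome | exposed) = 506/1492 = 0.33914
p₀ = P(outcome | unexposed) = 530/3030 = 0.17492
Under exogeneity alone the bounds on PN are max{0,(p₁−p₀)/p₁} ≤ PN ≤ min{1,(1−p₀)/p₁}.
  lower = (p₁ − p₀)/p₁ = 0.16422 / 0.33914 ≈ 0.4842
  upper = min{1, (1 − p₀)/p₁} = 0.82508 / 0.33914 ≈ 2.4329 → capped at 1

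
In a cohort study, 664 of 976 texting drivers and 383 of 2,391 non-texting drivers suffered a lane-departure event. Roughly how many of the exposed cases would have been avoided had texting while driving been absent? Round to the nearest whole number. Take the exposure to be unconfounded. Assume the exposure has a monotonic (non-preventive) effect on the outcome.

p₁ = P(outcome | exposed) = 664/976 = 0.68033
p₀ = P(outcome | unexposed) = 383/2391 = 0.16018
PN = (p₁ − p₀)/p₁ = (0.68033 − 0.16018) / 0.68033 ≈ 0.76455.
Attributable cases ≈ PN × (exposed cases) = 0.76455 × 664 ≈ 507.66.

about 508 cases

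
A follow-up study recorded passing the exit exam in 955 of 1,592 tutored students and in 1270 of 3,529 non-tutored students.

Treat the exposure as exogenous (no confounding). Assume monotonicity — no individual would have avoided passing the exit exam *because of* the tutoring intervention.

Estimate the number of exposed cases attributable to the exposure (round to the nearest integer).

about 382 cases

p₁ = P(outcome | exposed) = 955/1592 = 0.59987
p₀ = P(outcome | unexposed) = 1270/3529 = 0.35988
PN = (p₁ − p₀)/p₁ = (0.59987 − 0.35988) / 0.59987 ≈ 0.40008.
Attributable cases ≈ PN × (exposed cases) = 0.40008 × 955 ≈ 382.08.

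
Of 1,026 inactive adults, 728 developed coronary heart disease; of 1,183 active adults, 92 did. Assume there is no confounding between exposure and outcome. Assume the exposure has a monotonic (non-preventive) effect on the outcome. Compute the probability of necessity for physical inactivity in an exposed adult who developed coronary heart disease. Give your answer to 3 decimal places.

PN ≈ 0.890

p₁ = P(outcome | exposed) = 728/1026 = 0.70955
p₀ = P(outcome | unexposed) = 92/1183 = 0.077768
Under exogeneity and monotonicity, PN = (p₁ − p₀) / p₁.
PN = (0.70955 − 0.077768) / 0.70955 = 0.63178 / 0.70955 ≈ 0.8904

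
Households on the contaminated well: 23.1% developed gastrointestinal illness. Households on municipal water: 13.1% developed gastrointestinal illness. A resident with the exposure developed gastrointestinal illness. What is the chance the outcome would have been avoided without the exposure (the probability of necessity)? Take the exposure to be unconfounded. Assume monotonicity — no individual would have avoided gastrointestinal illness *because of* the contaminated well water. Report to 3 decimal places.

PN ≈ 0.433

p₁ = 0.231, p₀ = 0.131.
Under exogeneity and monotonicity, PN = (p₁ − p₀) / p₁.
PN = (0.231 − 0.131) / 0.231 = 0.1 / 0.231 ≈ 0.4329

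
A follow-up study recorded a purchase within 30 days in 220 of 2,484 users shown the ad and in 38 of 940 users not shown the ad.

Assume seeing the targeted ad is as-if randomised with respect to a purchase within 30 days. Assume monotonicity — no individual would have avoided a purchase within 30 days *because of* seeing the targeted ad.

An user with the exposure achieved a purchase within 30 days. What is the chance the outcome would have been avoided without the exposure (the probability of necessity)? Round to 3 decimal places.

PN ≈ 0.544

p₁ = P(outcome | exposed) = 220/2484 = 0.088567
p₀ = P(outcome | unexposed) = 38/940 = 0.040426
Under exogeneity and monotonicity, PN = (p₁ − p₀) / p₁.
PN = (0.088567 − 0.040426) / 0.088567 = 0.048141 / 0.088567 ≈ 0.5436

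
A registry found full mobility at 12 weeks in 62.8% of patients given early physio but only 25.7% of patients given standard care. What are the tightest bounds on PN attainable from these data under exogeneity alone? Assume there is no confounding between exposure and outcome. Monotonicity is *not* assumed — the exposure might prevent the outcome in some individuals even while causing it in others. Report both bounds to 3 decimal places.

0.591 ≤ PN ≤ 1.000

p₁ = 0.628, p₀ = 0.257.
Under exogeneity alone the bounds on PN are max{0,(p₁−p₀)/p₁} ≤ PN ≤ min{1,(1−p₀)/p₁}.
  lower = (p₁ − p₀)/p₁ = 0.371 / 0.628 ≈ 0.5908
  upper = min{1, (1 − p₀)/p₁} = 0.743 / 0.628 ≈ 1.1831 → capped at 1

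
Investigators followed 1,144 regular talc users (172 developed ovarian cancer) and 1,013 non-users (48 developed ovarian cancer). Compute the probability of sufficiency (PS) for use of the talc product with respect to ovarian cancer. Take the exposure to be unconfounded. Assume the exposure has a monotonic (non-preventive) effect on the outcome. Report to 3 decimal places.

p₁ = P(outcome | exposed) = 172/1144 = 0.15035
p₀ = P(outcome | unexposed) = 48/1013 = 0.047384
Under exogeneity and monotonicity, PS = (p₁ − p₀) / (1 − p₀).
PS = (0.15035 − 0.047384) / (1 − 0.047384) = 0.10297 / 0.95262 ≈ 0.1081

PS ≈ 0.108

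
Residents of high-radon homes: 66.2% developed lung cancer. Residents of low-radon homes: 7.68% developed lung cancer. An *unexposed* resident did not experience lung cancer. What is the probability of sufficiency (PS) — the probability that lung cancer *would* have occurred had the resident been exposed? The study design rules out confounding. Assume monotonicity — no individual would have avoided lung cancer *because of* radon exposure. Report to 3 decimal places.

p₁ = 0.662, p₀ = 0.0768.
Under exogeneity and monotonicity, PS = (p₁ − p₀) / (1 − p₀).
PS = (0.662 − 0.0768) / (1 − 0.0768) = 0.5852 / 0.9232 ≈ 0.6339

PS ≈ 0.634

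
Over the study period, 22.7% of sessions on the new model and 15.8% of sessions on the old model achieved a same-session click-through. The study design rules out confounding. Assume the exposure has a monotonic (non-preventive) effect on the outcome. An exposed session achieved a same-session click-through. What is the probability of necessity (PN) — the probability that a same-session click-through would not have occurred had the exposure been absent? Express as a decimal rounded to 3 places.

p₁ = 0.227, p₀ = 0.158.
Under exogeneity and monotonicity, PN = (p₁ − p₀) / p₁.
PN = (0.227 − 0.158) / 0.227 = 0.069 / 0.227 ≈ 0.3040

PN ≈ 0.304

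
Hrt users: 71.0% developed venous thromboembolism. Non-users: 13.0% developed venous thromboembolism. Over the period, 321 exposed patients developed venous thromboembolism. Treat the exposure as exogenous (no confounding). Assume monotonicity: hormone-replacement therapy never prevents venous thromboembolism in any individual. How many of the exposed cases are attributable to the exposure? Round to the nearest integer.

p₁ = 0.71, p₀ = 0.13.
PN = (p₁ − p₀)/p₁ = (0.71 − 0.13) / 0.71 ≈ 0.81690.
Attributable cases ≈ PN × (exposed cases) = 0.81690 × 321 ≈ 262.23.

about 262 cases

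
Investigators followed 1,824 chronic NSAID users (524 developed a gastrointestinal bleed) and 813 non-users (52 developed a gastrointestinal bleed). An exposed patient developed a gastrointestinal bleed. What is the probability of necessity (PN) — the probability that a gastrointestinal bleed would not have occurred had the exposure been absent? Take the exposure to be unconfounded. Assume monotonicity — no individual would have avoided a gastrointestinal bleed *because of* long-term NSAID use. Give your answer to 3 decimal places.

PN ≈ 0.777

p₁ = P(outcome | exposed) = 524/1824 = 0.28728
p₀ = P(outcome | unexposed) = 52/813 = 0.063961
Under exogeneity and monotonicity, PN = (p₁ − p₀) / p₁.
PN = (0.28728 − 0.063961) / 0.28728 = 0.22332 / 0.28728 ≈ 0.7774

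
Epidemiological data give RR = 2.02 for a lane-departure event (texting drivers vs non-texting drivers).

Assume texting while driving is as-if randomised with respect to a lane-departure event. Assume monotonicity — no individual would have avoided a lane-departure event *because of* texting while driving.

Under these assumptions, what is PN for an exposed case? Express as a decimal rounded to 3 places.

Under exogeneity and monotonicity, PN = (RR − 1) / RR = 1 − 1/RR.
PN = (2.02 − 1) / 2.02 = 1.02 / 2.02 ≈ 0.5050

PN ≈ 0.505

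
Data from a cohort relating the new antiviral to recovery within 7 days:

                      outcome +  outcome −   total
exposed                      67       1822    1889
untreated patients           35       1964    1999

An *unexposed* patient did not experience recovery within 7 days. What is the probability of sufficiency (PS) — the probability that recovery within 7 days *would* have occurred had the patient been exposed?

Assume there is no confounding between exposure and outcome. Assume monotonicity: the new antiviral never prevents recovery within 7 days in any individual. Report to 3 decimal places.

PS ≈ 0.018

p₁ = P(outcome | exposed) = 67/1889 = 0.035469
p₀ = P(outcome | unexposed) = 35/1999 = 0.017509
Under exogeneity and monotonicity, PS = (p₁ − p₀) / (1 − p₀).
PS = (0.035469 − 0.017509) / (1 − 0.017509) = 0.01796 / 0.98249 ≈ 0.0183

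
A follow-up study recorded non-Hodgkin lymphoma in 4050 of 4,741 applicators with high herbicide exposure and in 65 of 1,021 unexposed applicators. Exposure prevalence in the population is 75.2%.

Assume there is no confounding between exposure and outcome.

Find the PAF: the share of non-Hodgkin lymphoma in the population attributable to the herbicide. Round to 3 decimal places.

p₁ = P(outcome | exposed) = 4050/4741 = 0.85425
p₀ = P(outcome | unexposed) = 65/1021 = 0.063663
Overall risk P(Y=1) = π·p₁ + (1−π)·p₀ = 0.752×0.85425 + 0.248×0.063663 = 0.65818.
Under exogeneity, PAF = [P(Y=1) − p₀] / P(Y=1).
PAF = (0.65818 − 0.063663) / 0.65818 ≈ 0.9033

PAF ≈ 0.903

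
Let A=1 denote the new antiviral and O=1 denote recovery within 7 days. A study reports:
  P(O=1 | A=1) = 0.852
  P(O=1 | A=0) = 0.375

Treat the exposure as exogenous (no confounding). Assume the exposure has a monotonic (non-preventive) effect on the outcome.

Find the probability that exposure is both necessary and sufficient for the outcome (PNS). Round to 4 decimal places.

PNS ≈ 0.4770

Let p₁ = 0.852, p₀ = 0.375.
Under exogeneity and monotonicity, PNS = p₁ − p₀.
PNS = 0.852 − 0.375 = 0.477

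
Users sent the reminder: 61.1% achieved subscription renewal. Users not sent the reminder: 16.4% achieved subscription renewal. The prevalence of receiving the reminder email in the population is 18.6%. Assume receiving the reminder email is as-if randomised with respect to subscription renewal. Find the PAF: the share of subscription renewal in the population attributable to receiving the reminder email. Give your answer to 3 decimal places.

p₁ = 0.611, p₀ = 0.164.
Overall risk P(Y=1) = π·p₁ + (1−π)·p₀ = 0.186×0.611 + 0.814×0.164 = 0.24714.
Under exogeneity, PAF = [P(Y=1) − p₀] / P(Y=1).
PAF = (0.24714 − 0.164) / 0.24714 ≈ 0.3364

PAF ≈ 0.336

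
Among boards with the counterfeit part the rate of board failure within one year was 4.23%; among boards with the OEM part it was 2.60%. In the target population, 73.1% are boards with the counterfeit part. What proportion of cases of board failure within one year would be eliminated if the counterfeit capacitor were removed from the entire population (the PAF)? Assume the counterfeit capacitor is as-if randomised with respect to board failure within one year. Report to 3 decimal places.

p₁ = 0.0423, p₀ = 0.026.
Overall risk P(Y=1) = π·p₁ + (1−π)·p₀ = 0.731×0.0423 + 0.269×0.026 = 0.037915.
Under exogeneity, PAF = [P(Y=1) − p₀] / P(Y=1).
PAF = (0.037915 − 0.026) / 0.037915 ≈ 0.3143

PAF ≈ 0.314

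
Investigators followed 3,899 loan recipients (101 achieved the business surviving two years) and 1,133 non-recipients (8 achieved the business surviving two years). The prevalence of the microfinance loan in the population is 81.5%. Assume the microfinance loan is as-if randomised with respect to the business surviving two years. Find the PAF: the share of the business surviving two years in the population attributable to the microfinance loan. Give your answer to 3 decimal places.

p₁ = P(outcome | exposed) = 101/3899 = 0.025904
p₀ = P(outcome | unexposed) = 8/1133 = 0.0070609
Overall risk P(Y=1) = π·p₁ + (1−π)·p₀ = 0.815×0.025904 + 0.185×0.0070609 = 0.022418.
Under exogeneity, PAF = [P(Y=1) − p₀] / P(Y=1).
PAF = (0.022418 − 0.0070609) / 0.022418 ≈ 0.6850

PAF ≈ 0.685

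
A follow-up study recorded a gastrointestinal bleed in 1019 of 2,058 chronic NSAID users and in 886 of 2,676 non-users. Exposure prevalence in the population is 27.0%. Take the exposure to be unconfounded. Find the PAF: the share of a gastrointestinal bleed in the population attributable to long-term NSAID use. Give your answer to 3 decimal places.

p₁ = P(outcome | exposed) = 1019/2058 = 0.49514
p₀ = P(outcome | unexposed) = 886/2676 = 0.33109
Overall risk P(Y=1) = π·p₁ + (1−π)·p₀ = 0.27×0.49514 + 0.73×0.33109 = 0.37538.
Under exogeneity, PAF = [P(Y=1) − p₀] / P(Y=1).
PAF = (0.37538 − 0.33109) / 0.37538 ≈ 0.1180

PAF ≈ 0.118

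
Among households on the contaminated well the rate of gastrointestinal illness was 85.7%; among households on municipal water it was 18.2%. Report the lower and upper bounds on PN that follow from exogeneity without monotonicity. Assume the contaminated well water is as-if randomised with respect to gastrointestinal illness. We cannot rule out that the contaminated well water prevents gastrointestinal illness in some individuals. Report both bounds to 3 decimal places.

0.788 ≤ PN ≤ 0.954

p₁ = 0.857, p₀ = 0.182.
Under exogeneity alone the bounds on PN are max{0,(p₁−p₀)/p₁} ≤ PN ≤ min{1,(1−p₀)/p₁}.
  lower = (p₁ − p₀)/p₁ = 0.675 / 0.857 ≈ 0.7876
  upper = min{1, (1 − p₀)/p₁} = 0.818 / 0.857 ≈ 0.9545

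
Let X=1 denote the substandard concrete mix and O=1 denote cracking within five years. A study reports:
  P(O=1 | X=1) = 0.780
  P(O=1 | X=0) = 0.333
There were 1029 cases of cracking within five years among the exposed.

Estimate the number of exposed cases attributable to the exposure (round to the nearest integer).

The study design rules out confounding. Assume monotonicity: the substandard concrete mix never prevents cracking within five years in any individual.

about 590 cases

Let p₁ = 0.78, p₀ = 0.333.
PN = (p₁ − p₀)/p₁ = (0.78 − 0.333) / 0.78 ≈ 0.57308.
Attributable cases ≈ PN × (exposed cases) = 0.57308 × 1029 ≈ 589.70.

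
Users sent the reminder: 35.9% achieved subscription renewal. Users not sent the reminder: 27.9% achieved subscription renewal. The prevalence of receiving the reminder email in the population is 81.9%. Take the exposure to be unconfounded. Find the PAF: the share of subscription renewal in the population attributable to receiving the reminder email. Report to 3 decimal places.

p₁ = 0.359, p₀ = 0.279.
Overall risk P(Y=1) = π·p₁ + (1−π)·p₀ = 0.819×0.359 + 0.181×0.279 = 0.34452.
Under exogeneity, PAF = [P(Y=1) − p₀] / P(Y=1).
PAF = (0.34452 − 0.279) / 0.34452 ≈ 0.1902

PAF ≈ 0.190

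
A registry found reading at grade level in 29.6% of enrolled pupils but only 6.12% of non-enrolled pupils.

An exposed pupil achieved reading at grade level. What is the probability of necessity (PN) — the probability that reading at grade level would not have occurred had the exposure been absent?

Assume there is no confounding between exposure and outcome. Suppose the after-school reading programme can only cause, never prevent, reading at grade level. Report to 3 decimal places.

PN ≈ 0.793

p₁ = 0.296, p₀ = 0.0612.
Under exogeneity and monotonicity, PN = (p₁ − p₀) / p₁.
PN = (0.296 − 0.0612) / 0.296 = 0.2348 / 0.296 ≈ 0.7932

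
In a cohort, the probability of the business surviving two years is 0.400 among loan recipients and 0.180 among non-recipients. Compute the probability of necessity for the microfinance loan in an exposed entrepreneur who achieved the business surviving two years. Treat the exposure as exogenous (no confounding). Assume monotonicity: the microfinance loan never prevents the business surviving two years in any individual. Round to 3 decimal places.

PN ≈ 0.550

Let p₁ = 0.4, p₀ = 0.18.
Under exogeneity and monotonicity, PN = (p₁ − p₀) / p₁.
PN = (0.4 − 0.18) / 0.4 = 0.22 / 0.4 ≈ 0.5500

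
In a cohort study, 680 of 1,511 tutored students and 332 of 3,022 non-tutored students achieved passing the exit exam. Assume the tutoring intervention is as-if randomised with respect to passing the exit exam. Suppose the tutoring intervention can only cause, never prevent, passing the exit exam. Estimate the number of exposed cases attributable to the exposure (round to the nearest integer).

about 514 cases

p₁ = P(outcome | exposed) = 680/1511 = 0.45003
p₀ = P(outcome | unexposed) = 332/3022 = 0.10986
PN = (p₁ − p₀)/p₁ = (0.45003 − 0.10986) / 0.45003 ≈ 0.75588.
Attributable cases ≈ PN × (exposed cases) = 0.75588 × 680 ≈ 514.00.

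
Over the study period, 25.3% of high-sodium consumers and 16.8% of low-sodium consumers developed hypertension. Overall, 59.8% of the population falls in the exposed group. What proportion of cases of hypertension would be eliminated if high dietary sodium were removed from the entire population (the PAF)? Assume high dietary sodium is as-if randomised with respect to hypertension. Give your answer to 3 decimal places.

p₁ = 0.253, p₀ = 0.168.
Overall risk P(Y=1) = π·p₁ + (1−π)·p₀ = 0.598×0.253 + 0.402×0.168 = 0.21883.
Under exogeneity, PAF = [P(Y=1) − p₀] / P(Y=1).
PAF = (0.21883 − 0.168) / 0.21883 ≈ 0.2323

PAF ≈ 0.232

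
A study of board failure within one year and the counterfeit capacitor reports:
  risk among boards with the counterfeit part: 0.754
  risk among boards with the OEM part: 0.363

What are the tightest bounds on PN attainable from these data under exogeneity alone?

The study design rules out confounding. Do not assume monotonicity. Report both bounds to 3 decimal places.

Let p₁ = 0.754, p₀ = 0.363.
Under exogeneity alone the bounds on PN are max{0,(p₁−p₀)/p₁} ≤ PN ≤ min{1,(1−p₀)/p₁}.
  lower = (p₁ − p₀)/p₁ = 0.391 / 0.754 ≈ 0.5186
  upper = min{1, (1 − p₀)/p₁} = 0.637 / 0.754 ≈ 0.8448

0.519 ≤ PN ≤ 0.845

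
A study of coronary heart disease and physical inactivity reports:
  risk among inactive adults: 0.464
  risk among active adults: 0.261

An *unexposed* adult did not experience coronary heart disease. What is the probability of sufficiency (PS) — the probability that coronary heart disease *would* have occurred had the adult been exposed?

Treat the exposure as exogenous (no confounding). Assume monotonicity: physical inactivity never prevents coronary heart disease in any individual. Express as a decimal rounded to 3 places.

PS ≈ 0.275

Let p₁ = 0.464, p₀ = 0.261.
Under exogeneity and monotonicity, PS = (p₁ − p₀) / (1 − p₀).
PS = (0.464 − 0.261) / (1 − 0.261) = 0.203 / 0.739 ≈ 0.2747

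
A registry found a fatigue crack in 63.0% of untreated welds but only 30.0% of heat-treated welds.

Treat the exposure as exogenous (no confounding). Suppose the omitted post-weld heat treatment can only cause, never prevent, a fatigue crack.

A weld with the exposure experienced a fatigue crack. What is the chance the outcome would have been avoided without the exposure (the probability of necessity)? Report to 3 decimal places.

p₁ = 0.63, p₀ = 0.3.
Under exogeneity and monotonicity, PN = (p₁ − p₀) / p₁.
PN = (0.63 − 0.3) / 0.63 = 0.33 / 0.63 ≈ 0.5238

PN ≈ 0.524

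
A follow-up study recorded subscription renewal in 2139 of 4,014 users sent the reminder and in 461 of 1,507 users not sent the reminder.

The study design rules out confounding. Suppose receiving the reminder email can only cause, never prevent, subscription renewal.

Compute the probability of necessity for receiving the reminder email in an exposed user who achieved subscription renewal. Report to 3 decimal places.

p₁ = P(outcome | exposed) = 2139/4014 = 0.53288
p₀ = P(outcome | unexposed) = 461/1507 = 0.30591
Under exogeneity and monotonicity, PN = (p₁ − p₀) / p₁.
PN = (0.53288 − 0.30591) / 0.53288 = 0.22698 / 0.53288 ≈ 0.4259

PN ≈ 0.426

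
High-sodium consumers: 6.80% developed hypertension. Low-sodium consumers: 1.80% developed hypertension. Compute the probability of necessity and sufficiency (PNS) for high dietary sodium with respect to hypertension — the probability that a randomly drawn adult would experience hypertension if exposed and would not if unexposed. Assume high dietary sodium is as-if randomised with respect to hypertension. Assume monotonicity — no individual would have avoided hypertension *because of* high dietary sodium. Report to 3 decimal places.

p₁ = 0.068, p₀ = 0.018.
Under exogeneity and monotonicity, PNS = p₁ − p₀.
PNS = 0.068 − 0.018 = 0.05

PNS ≈ 0.050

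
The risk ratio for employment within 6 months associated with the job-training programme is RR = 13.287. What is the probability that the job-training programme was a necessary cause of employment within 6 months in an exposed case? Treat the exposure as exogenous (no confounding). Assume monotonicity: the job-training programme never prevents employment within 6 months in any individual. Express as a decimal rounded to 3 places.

Under exogeneity and monotonicity, PN = (RR − 1) / RR = 1 − 1/RR.
PN = (13.287 − 1) / 13.287 = 12.29 / 13.287 ≈ 0.9247

PN ≈ 0.925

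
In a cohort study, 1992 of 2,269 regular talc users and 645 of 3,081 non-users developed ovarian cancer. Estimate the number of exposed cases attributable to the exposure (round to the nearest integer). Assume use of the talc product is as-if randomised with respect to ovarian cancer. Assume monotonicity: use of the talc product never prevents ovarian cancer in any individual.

p₁ = P(outcome | exposed) = 1992/2269 = 0.87792
p₀ = P(outcome | unexposed) = 645/3081 = 0.20935
PN = (p₁ − p₀)/p₁ = (0.87792 − 0.20935) / 0.87792 ≈ 0.76154.
Attributable cases ≈ PN × (exposed cases) = 0.76154 × 1992 ≈ 1516.99.

about 1517 cases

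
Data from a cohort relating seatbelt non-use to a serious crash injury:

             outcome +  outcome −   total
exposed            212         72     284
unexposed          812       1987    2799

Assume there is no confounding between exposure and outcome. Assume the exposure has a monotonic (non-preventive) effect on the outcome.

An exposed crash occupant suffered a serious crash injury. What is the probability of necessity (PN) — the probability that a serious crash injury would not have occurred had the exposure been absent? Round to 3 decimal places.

p₁ = P(outcome | exposed) = 212/284 = 0.74648
p₀ = P(outcome | unexposed) = 812/2799 = 0.2901
Under exogeneity and monotonicity, PN = (p₁ − p₀) / p₁.
PN = (0.74648 − 0.2901) / 0.74648 = 0.45638 / 0.74648 ≈ 0.6114

PN ≈ 0.611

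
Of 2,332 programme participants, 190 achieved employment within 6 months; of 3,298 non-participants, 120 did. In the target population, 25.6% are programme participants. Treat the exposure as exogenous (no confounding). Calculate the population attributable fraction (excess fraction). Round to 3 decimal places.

PAF ≈ 0.241

p₁ = P(outcome | exposed) = 190/2332 = 0.081475
p₀ = P(outcome | unexposed) = 120/3298 = 0.036386
Overall risk P(Y=1) = π·p₁ + (1−π)·p₀ = 0.256×0.081475 + 0.744×0.036386 = 0.047929.
Under exogeneity, PAF = [P(Y=1) − p₀] / P(Y=1).
PAF = (0.047929 − 0.036386) / 0.047929 ≈ 0.2408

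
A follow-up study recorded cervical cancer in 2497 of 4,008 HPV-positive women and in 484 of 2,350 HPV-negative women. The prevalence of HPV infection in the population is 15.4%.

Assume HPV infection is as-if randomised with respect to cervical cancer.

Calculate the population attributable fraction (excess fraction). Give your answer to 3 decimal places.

p₁ = P(outcome | exposed) = 2497/4008 = 0.623
p₀ = P(outcome | unexposed) = 484/2350 = 0.20596
Overall risk P(Y=1) = π·p₁ + (1−π)·p₀ = 0.154×0.623 + 0.846×0.20596 = 0.27018.
Under exogeneity, PAF = [P(Y=1) − p₀] / P(Y=1).
PAF = (0.27018 − 0.20596) / 0.27018 ≈ 0.2377

PAF ≈ 0.238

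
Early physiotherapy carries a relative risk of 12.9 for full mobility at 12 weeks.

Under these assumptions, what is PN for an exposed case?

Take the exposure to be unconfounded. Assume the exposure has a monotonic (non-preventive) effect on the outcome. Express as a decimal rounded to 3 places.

Under exogeneity and monotonicity, PN = (RR − 1) / RR = 1 − 1/RR.
PN = (12.9 − 1) / 12.9 = 11.9 / 12.9 ≈ 0.9225

PN ≈ 0.922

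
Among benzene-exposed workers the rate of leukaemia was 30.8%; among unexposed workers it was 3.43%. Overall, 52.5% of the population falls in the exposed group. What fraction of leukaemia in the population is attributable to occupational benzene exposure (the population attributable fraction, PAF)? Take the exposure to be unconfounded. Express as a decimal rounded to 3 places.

PAF ≈ 0.807

p₁ = 0.308, p₀ = 0.0343.
Overall risk P(Y=1) = π·p₁ + (1−π)·p₀ = 0.525×0.308 + 0.475×0.0343 = 0.17799.
Under exogeneity, PAF = [P(Y=1) − p₀] / P(Y=1).
PAF = (0.17799 − 0.0343) / 0.17799 ≈ 0.8073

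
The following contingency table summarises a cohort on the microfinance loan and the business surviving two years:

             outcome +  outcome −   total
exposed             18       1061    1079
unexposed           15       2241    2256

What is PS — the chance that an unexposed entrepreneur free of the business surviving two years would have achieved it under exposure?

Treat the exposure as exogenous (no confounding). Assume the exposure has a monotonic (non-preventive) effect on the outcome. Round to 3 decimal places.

p₁ = P(outcome | exposed) = 18/1079 = 0.016682
p₀ = P(outcome | unexposed) = 15/2256 = 0.0066489
Under exogeneity and monotonicity, PS = (p₁ − p₀)/(1 − p₀).
PS = (0.016682 − 0.0066489) / 0.99335 ≈ 0.0101

PS ≈ 0.010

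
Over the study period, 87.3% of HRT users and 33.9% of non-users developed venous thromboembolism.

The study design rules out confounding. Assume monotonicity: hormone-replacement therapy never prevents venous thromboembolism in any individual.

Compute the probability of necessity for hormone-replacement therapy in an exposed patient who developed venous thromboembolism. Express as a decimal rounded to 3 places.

PN ≈ 0.612

p₁ = 0.873, p₀ = 0.339.
Under exogeneity and monotonicity, PN = (p₁ − p₀) / p₁.
PN = (0.873 − 0.339) / 0.873 = 0.534 / 0.873 ≈ 0.6117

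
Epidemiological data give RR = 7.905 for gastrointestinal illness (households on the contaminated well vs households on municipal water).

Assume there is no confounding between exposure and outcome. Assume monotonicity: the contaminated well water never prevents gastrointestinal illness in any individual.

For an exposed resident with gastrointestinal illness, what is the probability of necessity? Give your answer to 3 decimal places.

PN ≈ 0.873

Under exogeneity and monotonicity, PN = (RR − 1) / RR = 1 − 1/RR.
PN = (7.905 − 1) / 7.905 = 6.905 / 7.905 ≈ 0.8735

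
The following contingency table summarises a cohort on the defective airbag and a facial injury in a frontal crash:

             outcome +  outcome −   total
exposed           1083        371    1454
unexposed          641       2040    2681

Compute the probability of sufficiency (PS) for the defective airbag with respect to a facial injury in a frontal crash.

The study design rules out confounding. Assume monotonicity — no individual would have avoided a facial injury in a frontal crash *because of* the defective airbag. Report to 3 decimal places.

p₁ = P(outcome | exposed) = 1083/1454 = 0.74484
p₀ = P(outcome | unexposed) = 641/2681 = 0.23909
Under exogeneity and monotonicity, PS = (p₁ − p₀) / (1 − p₀).
PS = (0.74484 − 0.23909) / (1 − 0.23909) = 0.50575 / 0.76091 ≈ 0.6647

PS ≈ 0.665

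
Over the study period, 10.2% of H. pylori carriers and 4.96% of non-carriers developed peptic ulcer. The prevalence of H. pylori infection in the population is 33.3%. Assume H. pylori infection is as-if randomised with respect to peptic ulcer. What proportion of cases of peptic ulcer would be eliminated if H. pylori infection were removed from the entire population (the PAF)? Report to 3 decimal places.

PAF ≈ 0.260

p₁ = 0.102, p₀ = 0.0496.
Overall risk P(Y=1) = π·p₁ + (1−π)·p₀ = 0.333×0.102 + 0.667×0.0496 = 0.067049.
Under exogeneity, PAF = [P(Y=1) − p₀] / P(Y=1).
PAF = (0.067049 − 0.0496) / 0.067049 ≈ 0.2602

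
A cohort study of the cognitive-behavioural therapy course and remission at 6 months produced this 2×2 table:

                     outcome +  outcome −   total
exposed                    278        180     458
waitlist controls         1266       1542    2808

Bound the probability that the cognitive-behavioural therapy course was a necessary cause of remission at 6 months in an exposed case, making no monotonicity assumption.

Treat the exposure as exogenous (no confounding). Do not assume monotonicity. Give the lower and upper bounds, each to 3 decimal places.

p₁ = P(outcome | exposed) = 278/458 = 0.60699
p₀ = P(outcome | unexposed) = 1266/2808 = 0.45085
Under exogeneity alone the bounds on PN are max{0,(p₁−p₀)/p₁} ≤ PN ≤ min{1,(1−p₀)/p₁}.
  lower = (p₁ − p₀)/p₁ = 0.15613 / 0.60699 ≈ 0.2572
  upper = min{1, (1 − p₀)/p₁} = 0.54915 / 0.60699 ≈ 0.9047

0.257 ≤ PN ≤ 0.905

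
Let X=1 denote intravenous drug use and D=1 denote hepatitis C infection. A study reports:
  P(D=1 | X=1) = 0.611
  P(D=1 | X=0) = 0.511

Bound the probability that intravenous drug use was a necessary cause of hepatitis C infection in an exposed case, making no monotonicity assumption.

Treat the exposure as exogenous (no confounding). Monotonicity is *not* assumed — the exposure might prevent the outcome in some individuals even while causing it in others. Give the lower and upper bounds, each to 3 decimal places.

0.164 ≤ PN ≤ 0.800

Let p₁ = 0.611, p₀ = 0.511.
Under exogeneity alone the bounds on PN are max{0,(p₁−p₀)/p₁} ≤ PN ≤ min{1,(1−p₀)/p₁}.
  lower = (p₁ − p₀)/p₁ = 0.1 / 0.611 ≈ 0.1637
  upper = min{1, (1 − p₀)/p₁} = 0.489 / 0.611 ≈ 0.8003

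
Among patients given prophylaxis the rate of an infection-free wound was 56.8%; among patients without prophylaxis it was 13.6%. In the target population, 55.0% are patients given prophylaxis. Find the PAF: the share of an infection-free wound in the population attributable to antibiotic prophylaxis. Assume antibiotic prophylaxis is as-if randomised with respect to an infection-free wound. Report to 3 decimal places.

p₁ = 0.568, p₀ = 0.136.
Overall risk P(Y=1) = π·p₁ + (1−π)·p₀ = 0.55×0.568 + 0.45×0.136 = 0.3736.
Under exogeneity, PAF = [P(Y=1) − p₀] / P(Y=1).
PAF = (0.3736 − 0.136) / 0.3736 ≈ 0.6360

PAF ≈ 0.636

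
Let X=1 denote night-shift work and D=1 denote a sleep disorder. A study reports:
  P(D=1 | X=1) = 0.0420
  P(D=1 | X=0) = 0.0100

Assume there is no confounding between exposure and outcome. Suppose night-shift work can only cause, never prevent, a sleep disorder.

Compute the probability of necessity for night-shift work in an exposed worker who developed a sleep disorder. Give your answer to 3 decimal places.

Let p₁ = 0.042, p₀ = 0.01.
Under exogeneity and monotonicity, PN = (p₁ − p₀) / p₁.
PN = (0.042 − 0.01) / 0.042 = 0.032 / 0.042 ≈ 0.7619

PN ≈ 0.762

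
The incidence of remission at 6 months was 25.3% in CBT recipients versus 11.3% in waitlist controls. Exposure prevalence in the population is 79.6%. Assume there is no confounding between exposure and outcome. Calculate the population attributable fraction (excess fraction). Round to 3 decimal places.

PAF ≈ 0.497

p₁ = 0.253, p₀ = 0.113.
Overall risk P(Y=1) = π·p₁ + (1−π)·p₀ = 0.796×0.253 + 0.204×0.113 = 0.22444.
Under exogeneity, PAF = [P(Y=1) − p₀] / P(Y=1).
PAF = (0.22444 − 0.113) / 0.22444 ≈ 0.4965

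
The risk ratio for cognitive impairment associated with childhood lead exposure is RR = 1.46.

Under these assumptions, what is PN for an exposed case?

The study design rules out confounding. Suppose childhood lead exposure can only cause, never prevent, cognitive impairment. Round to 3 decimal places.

Under exogeneity and monotonicity, PN = (RR − 1) / RR = 1 − 1/RR.
PN = (1.46 − 1) / 1.46 = 0.46 / 1.46 ≈ 0.3151

PN ≈ 0.315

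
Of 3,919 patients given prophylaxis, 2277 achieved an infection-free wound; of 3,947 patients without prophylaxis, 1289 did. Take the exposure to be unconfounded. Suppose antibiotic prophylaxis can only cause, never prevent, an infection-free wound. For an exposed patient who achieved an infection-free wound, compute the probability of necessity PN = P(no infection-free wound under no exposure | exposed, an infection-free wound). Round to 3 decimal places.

p₁ = P(outcome | exposed) = 2277/3919 = 0.58102
p₀ = P(outcome | unexposed) = 1289/3947 = 0.32658
Under exogeneity and monotonicity, PN = (p₁ − p₀) / p₁.
PN = (0.58102 − 0.32658) / 0.58102 = 0.25444 / 0.58102 ≈ 0.4379

PN ≈ 0.438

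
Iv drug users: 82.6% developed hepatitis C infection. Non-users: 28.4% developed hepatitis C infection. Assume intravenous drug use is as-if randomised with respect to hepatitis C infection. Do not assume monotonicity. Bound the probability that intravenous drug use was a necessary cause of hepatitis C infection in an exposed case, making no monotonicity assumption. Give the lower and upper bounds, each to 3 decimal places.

0.656 ≤ PN ≤ 0.867

p₁ = 0.826, p₀ = 0.284.
Under exogeneity alone the bounds on PN are max{0,(p₁−p₀)/p₁} ≤ PN ≤ min{1,(1−p₀)/p₁}.
  lower = (p₁ − p₀)/p₁ = 0.542 / 0.826 ≈ 0.6562
  upper = min{1, (1 − p₀)/p₁} = 0.716 / 0.826 ≈ 0.8668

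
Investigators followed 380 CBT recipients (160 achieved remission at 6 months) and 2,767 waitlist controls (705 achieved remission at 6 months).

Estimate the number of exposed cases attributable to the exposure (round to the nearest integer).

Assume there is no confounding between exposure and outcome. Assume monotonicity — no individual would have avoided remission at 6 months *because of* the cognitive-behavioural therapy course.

about 63 cases

p₁ = P(outcome | exposed) = 160/380 = 0.42105
p₀ = P(outcome | unexposed) = 705/2767 = 0.25479
PN = (p₁ − p₀)/p₁ = (0.42105 − 0.25479) / 0.42105 ≈ 0.39488.
Attributable cases ≈ PN × (exposed cases) = 0.39488 × 160 ≈ 63.18.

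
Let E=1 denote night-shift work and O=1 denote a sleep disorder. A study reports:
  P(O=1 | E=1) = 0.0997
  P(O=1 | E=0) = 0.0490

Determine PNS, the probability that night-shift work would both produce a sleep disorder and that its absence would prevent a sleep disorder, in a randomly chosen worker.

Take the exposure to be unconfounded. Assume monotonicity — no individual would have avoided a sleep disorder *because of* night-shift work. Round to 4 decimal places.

Let p₁ = 0.0997, p₀ = 0.049.
Under exogeneity and monotonicity, PNS = p₁ − p₀.
PNS = 0.0997 − 0.049 = 0.0507

PNS ≈ 0.0507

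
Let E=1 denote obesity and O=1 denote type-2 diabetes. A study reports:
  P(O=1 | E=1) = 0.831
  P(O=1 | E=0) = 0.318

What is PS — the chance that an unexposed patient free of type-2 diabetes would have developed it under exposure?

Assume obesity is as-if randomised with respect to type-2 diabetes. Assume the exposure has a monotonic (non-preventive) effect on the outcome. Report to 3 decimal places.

Let p₁ = 0.831, p₀ = 0.318.
Under exogeneity and monotonicity, PS = (p₁ − p₀) / (1 − p₀).
PS = (0.831 − 0.318) / (1 − 0.318) = 0.513 / 0.682 ≈ 0.7522

PS ≈ 0.752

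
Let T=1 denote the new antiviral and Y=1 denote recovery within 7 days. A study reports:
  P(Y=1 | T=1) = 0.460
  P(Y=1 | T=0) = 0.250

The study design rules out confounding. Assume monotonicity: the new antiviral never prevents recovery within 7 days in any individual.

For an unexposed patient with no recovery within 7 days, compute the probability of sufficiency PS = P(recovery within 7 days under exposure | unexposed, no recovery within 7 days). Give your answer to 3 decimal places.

Let p₁ = 0.46, p₀ = 0.25.
Under exogeneity and monotonicity, PS = (p₁ − p₀) / (1 − p₀).
PS = (0.46 − 0.25) / (1 − 0.25) = 0.21 / 0.75 ≈ 0.2800

PS ≈ 0.280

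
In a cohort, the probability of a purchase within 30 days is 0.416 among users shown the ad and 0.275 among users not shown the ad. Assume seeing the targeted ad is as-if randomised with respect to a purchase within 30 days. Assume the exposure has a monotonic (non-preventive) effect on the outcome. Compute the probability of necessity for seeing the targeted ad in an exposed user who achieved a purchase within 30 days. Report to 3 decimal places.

Let p₁ = 0.416, p₀ = 0.275.
Under exogeneity and monotonicity, PN = (p₁ − p₀) / p₁.
PN = (0.416 − 0.275) / 0.416 = 0.141 / 0.416 ≈ 0.3389

PN ≈ 0.339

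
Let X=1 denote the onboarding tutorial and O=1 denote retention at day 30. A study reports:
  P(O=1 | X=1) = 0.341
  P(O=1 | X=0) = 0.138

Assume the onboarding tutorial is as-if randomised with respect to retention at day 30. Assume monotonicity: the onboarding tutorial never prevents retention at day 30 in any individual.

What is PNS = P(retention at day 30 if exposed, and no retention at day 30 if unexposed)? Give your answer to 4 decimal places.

PNS ≈ 0.2030

Let p₁ = 0.341, p₀ = 0.138.
Under exogeneity and monotonicity, PNS = p₁ − p₀.
PNS = 0.341 − 0.138 = 0.203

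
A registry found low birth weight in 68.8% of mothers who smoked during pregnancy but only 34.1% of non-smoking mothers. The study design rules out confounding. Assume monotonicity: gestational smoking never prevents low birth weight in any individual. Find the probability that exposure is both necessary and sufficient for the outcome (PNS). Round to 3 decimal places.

PNS ≈ 0.347

p₁ = 0.688, p₀ = 0.341.
Under exogeneity and monotonicity, PNS = p₁ − p₀.
PNS = 0.688 − 0.341 = 0.347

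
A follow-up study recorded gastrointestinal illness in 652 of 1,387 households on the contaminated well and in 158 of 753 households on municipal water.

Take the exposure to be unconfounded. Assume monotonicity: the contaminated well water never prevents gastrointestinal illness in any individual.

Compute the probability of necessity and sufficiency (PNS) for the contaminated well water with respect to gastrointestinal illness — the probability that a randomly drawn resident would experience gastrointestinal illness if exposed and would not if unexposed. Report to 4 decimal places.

PNS ≈ 0.2603

p₁ = P(outcome | exposed) = 652/1387 = 0.47008
p₀ = P(outcome | unexposed) = 158/753 = 0.20983
Under exogeneity and monotonicity, PNS = p₁ − p₀.
PNS = 0.47008 − 0.20983 = 0.26025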